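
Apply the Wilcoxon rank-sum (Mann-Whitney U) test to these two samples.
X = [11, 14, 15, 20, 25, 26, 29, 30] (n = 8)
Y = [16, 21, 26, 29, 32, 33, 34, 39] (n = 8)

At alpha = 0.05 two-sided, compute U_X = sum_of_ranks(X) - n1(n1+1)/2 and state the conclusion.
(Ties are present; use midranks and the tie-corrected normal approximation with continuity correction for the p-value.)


Step 1: Combine and sort all 16 observations; assign midranks.
sorted (value, group): (11,X), (14,X), (15,X), (16,Y), (20,X), (21,Y), (25,X), (26,X), (26,Y), (29,X), (29,Y), (30,X), (32,Y), (33,Y), (34,Y), (39,Y)
ranks: 11->1, 14->2, 15->3, 16->4, 20->5, 21->6, 25->7, 26->8.5, 26->8.5, 29->10.5, 29->10.5, 30->12, 32->13, 33->14, 34->15, 39->16
Step 2: Rank sum for X: R1 = 1 + 2 + 3 + 5 + 7 + 8.5 + 10.5 + 12 = 49.
Step 3: U_X = R1 - n1(n1+1)/2 = 49 - 8*9/2 = 49 - 36 = 13.
       U_Y = n1*n2 - U_X = 64 - 13 = 51.
Step 4: Ties are present, so use the tie-corrected normal approximation (with continuity correction) for the p-value.
Step 5: p-value = 0.051685; compare to alpha = 0.05. fail to reject H0.

U_X = 13, p = 0.051685, fail to reject H0 at alpha = 0.05.


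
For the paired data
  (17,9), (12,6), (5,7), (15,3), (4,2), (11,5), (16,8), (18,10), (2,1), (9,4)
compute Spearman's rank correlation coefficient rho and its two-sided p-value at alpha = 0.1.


Step 1: Rank x and y separately (midranks; no ties here).
rank(x): 17->9, 12->6, 5->3, 15->7, 4->2, 11->5, 16->8, 18->10, 2->1, 9->4
rank(y): 9->9, 6->6, 7->7, 3->3, 2->2, 5->5, 8->8, 10->10, 1->1, 4->4
Step 2: d_i = R_x(i) - R_y(i); compute d_i^2.
  (9-9)^2=0, (6-6)^2=0, (3-7)^2=16, (7-3)^2=16, (2-2)^2=0, (5-5)^2=0, (8-8)^2=0, (10-10)^2=0, (1-1)^2=0, (4-4)^2=0
sum(d^2) = 32.
Step 3: rho = 1 - 6*32 / (10*(10^2 - 1)) = 1 - 192/990 = 0.806061.
Step 4: Under H0, t = rho * sqrt((n-2)/(1-rho^2)) = 3.8522 ~ t(8).
Step 5: Two-sided p-value from the t-distribution with 8 df = 0.004862.
Step 6: alpha = 0.1. reject H0.

rho = 0.8061, p = 0.004862, reject H0 at alpha = 0.1.


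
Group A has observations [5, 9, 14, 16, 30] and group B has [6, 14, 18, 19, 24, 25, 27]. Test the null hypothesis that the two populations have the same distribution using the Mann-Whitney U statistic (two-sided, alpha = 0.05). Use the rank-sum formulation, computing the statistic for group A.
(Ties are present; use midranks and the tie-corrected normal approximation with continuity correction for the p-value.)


Step 1: Combine and sort all 12 observations; assign midranks.
sorted (value, group): (5,X), (6,Y), (9,X), (14,X), (14,Y), (16,X), (18,Y), (19,Y), (24,Y), (25,Y), (27,Y), (30,X)
ranks: 5->1, 6->2, 9->3, 14->4.5, 14->4.5, 16->6, 18->7, 19->8, 24->9, 25->10, 27->11, 30->12
Step 2: Rank sum for X: R1 = 1 + 3 + 4.5 + 6 + 12 = 26.5.
Step 3: U_X = R1 - n1(n1+1)/2 = 26.5 - 5*6/2 = 26.5 - 15 = 11.5.
       U_Y = n1*n2 - U_X = 35 - 11.5 = 23.5.
Step 4: Ties are present, so use the tie-corrected normal approximation (with continuity correction) for the p-value.
Step 5: p-value = 0.370914; compare to alpha = 0.05. fail to reject H0.

U_X = 11.5, p = 0.370914, fail to reject H0 at alpha = 0.05.


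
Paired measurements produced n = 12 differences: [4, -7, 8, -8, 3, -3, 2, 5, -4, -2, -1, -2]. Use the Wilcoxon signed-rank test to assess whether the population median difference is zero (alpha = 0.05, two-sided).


Step 1: Drop any zero differences (none here) and take |d_i|.
|d| = [4, 7, 8, 8, 3, 3, 2, 5, 4, 2, 1, 2]
Step 2: Midrank |d_i| (ties get averaged ranks).
ranks: |4|->7.5, |7|->10, |8|->11.5, |8|->11.5, |3|->5.5, |3|->5.5, |2|->3, |5|->9, |4|->7.5, |2|->3, |1|->1, |2|->3
Step 3: Attach original signs; sum ranks with positive sign and with negative sign.
W+ = 7.5 + 11.5 + 5.5 + 3 + 9 = 36.5
W- = 10 + 11.5 + 5.5 + 7.5 + 3 + 1 + 3 = 41.5
(Check: W+ + W- = 78 should equal n(n+1)/2 = 78.)
Step 4: Test statistic W = min(W+, W-) = 36.5.
Step 5: Ties in |d|, so use the tie-corrected normal approximation.
        E[W] = n(n+1)/4 = 12*13/4 = 39.
        Tie groups: |d|=2 (t=3), |d|=3 (t=2), |d|=4 (t=2), |d|=8 (t=2); sum(t^3 - t) = 42.
        Var[W] = n(n+1)(2n+1)/24 - sum(t^3-t)/48 = 3900/24 - 42/48 = 161.625.
        z = (W - E[W]) / sqrt(Var[W]) = (36.5 - 39) / 12.7132 = -0.1966.
        Two-sided p = 2*Phi(z) = 0.844104.
Step 6: alpha = 0.05. fail to reject H0.

W+ = 36.5, W- = 41.5, W = min = 36.5, p = 0.844104, fail to reject H0.


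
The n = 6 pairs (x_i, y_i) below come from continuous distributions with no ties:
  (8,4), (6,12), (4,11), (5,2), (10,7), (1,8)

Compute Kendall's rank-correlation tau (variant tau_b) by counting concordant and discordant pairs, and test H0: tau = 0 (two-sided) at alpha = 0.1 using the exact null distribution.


Step 1: Enumerate the 15 unordered pairs (i,j) with i<j and classify each by sign(x_j-x_i) * sign(y_j-y_i).
  (1,2):dx=-2,dy=+8->D; (1,3):dx=-4,dy=+7->D; (1,4):dx=-3,dy=-2->C; (1,5):dx=+2,dy=+3->C
  (1,6):dx=-7,dy=+4->D; (2,3):dx=-2,dy=-1->C; (2,4):dx=-1,dy=-10->C; (2,5):dx=+4,dy=-5->D
  (2,6):dx=-5,dy=-4->C; (3,4):dx=+1,dy=-9->D; (3,5):dx=+6,dy=-4->D; (3,6):dx=-3,dy=-3->C
  (4,5):dx=+5,dy=+5->C; (4,6):dx=-4,dy=+6->D; (5,6):dx=-9,dy=+1->D
Step 2: C = 7, D = 8, total pairs = 15.
Step 3: tau = (C - D)/(n(n-1)/2) = (7 - 8)/15 = -0.066667.
Step 4: Exact two-sided p-value (enumerate n! = 720 permutations of y under H0): p = 1.000000.
Step 5: alpha = 0.1. fail to reject H0.

tau_b = -0.0667 (C=7, D=8), p = 1.000000, fail to reject H0.


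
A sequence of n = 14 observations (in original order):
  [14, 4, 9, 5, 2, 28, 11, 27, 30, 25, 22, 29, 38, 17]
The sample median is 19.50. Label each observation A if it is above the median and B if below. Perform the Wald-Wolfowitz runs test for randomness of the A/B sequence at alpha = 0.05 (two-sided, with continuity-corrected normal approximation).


Step 1: Compute median = 19.50; label A = above, B = below.
Labels in order: BBBBBABAAAAAAB  (n_A = 7, n_B = 7)
Step 2: Count runs R = 5.
Step 3: Under H0 (random ordering), E[R] = 2*n_A*n_B/(n_A+n_B) + 1 = 2*7*7/14 + 1 = 8.0000.
        Var[R] = 2*n_A*n_B*(2*n_A*n_B - n_A - n_B) / ((n_A+n_B)^2 * (n_A+n_B-1)) = 8232/2548 = 3.2308.
        SD[R] = 1.7974.
Step 4: Continuity-corrected z = (R + 0.5 - E[R]) / SD[R] = (5 + 0.5 - 8.0000) / 1.7974 = -1.3909.
Step 5: Two-sided p-value via normal approximation = 2*(1 - Phi(|z|)) = 0.164264.
Step 6: alpha = 0.05. fail to reject H0.

R = 5, z = -1.3909, p = 0.164264, fail to reject H0.


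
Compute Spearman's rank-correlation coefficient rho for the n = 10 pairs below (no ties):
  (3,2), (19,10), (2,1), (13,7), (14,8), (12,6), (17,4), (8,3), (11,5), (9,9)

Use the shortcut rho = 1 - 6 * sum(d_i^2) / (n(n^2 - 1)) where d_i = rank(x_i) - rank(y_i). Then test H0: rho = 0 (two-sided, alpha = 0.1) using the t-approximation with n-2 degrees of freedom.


Step 1: Rank x and y separately (midranks; no ties here).
rank(x): 3->2, 19->10, 2->1, 13->7, 14->8, 12->6, 17->9, 8->3, 11->5, 9->4
rank(y): 2->2, 10->10, 1->1, 7->7, 8->8, 6->6, 4->4, 3->3, 5->5, 9->9
Step 2: d_i = R_x(i) - R_y(i); compute d_i^2.
  (2-2)^2=0, (10-10)^2=0, (1-1)^2=0, (7-7)^2=0, (8-8)^2=0, (6-6)^2=0, (9-4)^2=25, (3-3)^2=0, (5-5)^2=0, (4-9)^2=25
sum(d^2) = 50.
Step 3: rho = 1 - 6*50 / (10*(10^2 - 1)) = 1 - 300/990 = 0.696970.
Step 4: Under H0, t = rho * sqrt((n-2)/(1-rho^2)) = 2.7490 ~ t(8).
Step 5: Two-sided p-value from the t-distribution with 8 df = 0.025097.
Step 6: alpha = 0.1. reject H0.

rho = 0.6970, p = 0.025097, reject H0 at alpha = 0.1.


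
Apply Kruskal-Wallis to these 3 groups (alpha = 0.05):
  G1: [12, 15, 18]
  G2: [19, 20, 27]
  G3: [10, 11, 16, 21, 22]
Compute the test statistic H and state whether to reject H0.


Step 1: Combine all N = 11 observations and assign midranks.
sorted (value, group, rank): (10,G3,1), (11,G3,2), (12,G1,3), (15,G1,4), (16,G3,5), (18,G1,6), (19,G2,7), (20,G2,8), (21,G3,9), (22,G3,10), (27,G2,11)
Step 2: Sum ranks within each group.
R_1 = 13 (n_1 = 3)
R_2 = 26 (n_2 = 3)
R_3 = 27 (n_3 = 5)
Step 3: H = 12/(N(N+1)) * sum(R_i^2/n_i) - 3(N+1)
     = 12/(11*12) * (13^2/3 + 26^2/3 + 27^2/5) - 3*12
     = 0.090909 * 427.467 - 36
     = 2.860606.
Step 4: No ties, so H is used without correction.
Step 5: Under H0, H ~ chi^2(2); p-value = 0.239236.
Step 6: alpha = 0.05. fail to reject H0.

H = 2.8606, df = 2, p = 0.239236, fail to reject H0.


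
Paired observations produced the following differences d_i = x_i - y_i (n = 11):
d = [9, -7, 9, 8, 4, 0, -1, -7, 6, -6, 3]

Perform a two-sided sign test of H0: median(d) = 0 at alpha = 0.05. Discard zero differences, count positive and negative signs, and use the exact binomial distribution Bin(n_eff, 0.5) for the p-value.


Step 1: Discard zero differences. Original n = 11; n_eff = number of nonzero differences = 10.
Nonzero differences (with sign): +9, -7, +9, +8, +4, -1, -7, +6, -6, +3
Step 2: Count signs: positive = 6, negative = 4.
Step 3: Under H0: P(positive) = 0.5, so the number of positives S ~ Bin(10, 0.5).
Step 4: Two-sided exact p-value = sum of Bin(10,0.5) probabilities at or below the observed probability = 0.753906.
Step 5: alpha = 0.05. fail to reject H0.

n_eff = 10, pos = 6, neg = 4, p = 0.753906, fail to reject H0.


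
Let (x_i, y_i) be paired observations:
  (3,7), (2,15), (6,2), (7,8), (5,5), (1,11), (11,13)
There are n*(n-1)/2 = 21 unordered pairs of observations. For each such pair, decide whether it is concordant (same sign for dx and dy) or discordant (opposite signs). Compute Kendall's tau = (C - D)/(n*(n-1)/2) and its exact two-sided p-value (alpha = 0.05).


Step 1: Enumerate the 21 unordered pairs (i,j) with i<j and classify each by sign(x_j-x_i) * sign(y_j-y_i).
  (1,2):dx=-1,dy=+8->D; (1,3):dx=+3,dy=-5->D; (1,4):dx=+4,dy=+1->C; (1,5):dx=+2,dy=-2->D
  (1,6):dx=-2,dy=+4->D; (1,7):dx=+8,dy=+6->C; (2,3):dx=+4,dy=-13->D; (2,4):dx=+5,dy=-7->D
  (2,5):dx=+3,dy=-10->D; (2,6):dx=-1,dy=-4->C; (2,7):dx=+9,dy=-2->D; (3,4):dx=+1,dy=+6->C
  (3,5):dx=-1,dy=+3->D; (3,6):dx=-5,dy=+9->D; (3,7):dx=+5,dy=+11->C; (4,5):dx=-2,dy=-3->C
  (4,6):dx=-6,dy=+3->D; (4,7):dx=+4,dy=+5->C; (5,6):dx=-4,dy=+6->D; (5,7):dx=+6,dy=+8->C
  (6,7):dx=+10,dy=+2->C
Step 2: C = 9, D = 12, total pairs = 21.
Step 3: tau = (C - D)/(n(n-1)/2) = (9 - 12)/21 = -0.142857.
Step 4: Exact two-sided p-value (enumerate n! = 5040 permutations of y under H0): p = 0.772619.
Step 5: alpha = 0.05. fail to reject H0.

tau_b = -0.1429 (C=9, D=12), p = 0.772619, fail to reject H0.


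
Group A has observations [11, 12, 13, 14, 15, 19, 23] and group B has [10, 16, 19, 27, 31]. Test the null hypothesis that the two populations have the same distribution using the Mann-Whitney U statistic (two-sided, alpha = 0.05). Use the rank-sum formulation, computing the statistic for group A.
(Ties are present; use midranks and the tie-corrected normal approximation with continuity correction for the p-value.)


Step 1: Combine and sort all 12 observations; assign midranks.
sorted (value, group): (10,Y), (11,X), (12,X), (13,X), (14,X), (15,X), (16,Y), (19,X), (19,Y), (23,X), (27,Y), (31,Y)
ranks: 10->1, 11->2, 12->3, 13->4, 14->5, 15->6, 16->7, 19->8.5, 19->8.5, 23->10, 27->11, 31->12
Step 2: Rank sum for X: R1 = 2 + 3 + 4 + 5 + 6 + 8.5 + 10 = 38.5.
Step 3: U_X = R1 - n1(n1+1)/2 = 38.5 - 7*8/2 = 38.5 - 28 = 10.5.
       U_Y = n1*n2 - U_X = 35 - 10.5 = 24.5.
Step 4: Ties are present, so use the tie-corrected normal approximation (with continuity correction) for the p-value.
Step 5: p-value = 0.290307; compare to alpha = 0.05. fail to reject H0.

U_X = 10.5, p = 0.290307, fail to reject H0 at alpha = 0.05.


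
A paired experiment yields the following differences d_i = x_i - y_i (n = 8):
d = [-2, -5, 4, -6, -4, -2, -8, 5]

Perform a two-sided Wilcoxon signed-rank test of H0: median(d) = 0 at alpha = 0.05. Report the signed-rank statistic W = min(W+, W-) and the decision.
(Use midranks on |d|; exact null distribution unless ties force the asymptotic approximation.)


Step 1: Drop any zero differences (none here) and take |d_i|.
|d| = [2, 5, 4, 6, 4, 2, 8, 5]
Step 2: Midrank |d_i| (ties get averaged ranks).
ranks: |2|->1.5, |5|->5.5, |4|->3.5, |6|->7, |4|->3.5, |2|->1.5, |8|->8, |5|->5.5
Step 3: Attach original signs; sum ranks with positive sign and with negative sign.
W+ = 3.5 + 5.5 = 9
W- = 1.5 + 5.5 + 7 + 3.5 + 1.5 + 8 = 27
(Check: W+ + W- = 36 should equal n(n+1)/2 = 36.)
Step 4: Test statistic W = min(W+, W-) = 9.
Step 5: Ties in |d|, so use the tie-corrected normal approximation.
        E[W] = n(n+1)/4 = 8*9/4 = 18.
        Tie groups: |d|=2 (t=2), |d|=4 (t=2), |d|=5 (t=2); sum(t^3 - t) = 18.
        Var[W] = n(n+1)(2n+1)/24 - sum(t^3-t)/48 = 1224/24 - 18/48 = 50.625.
        z = (W - E[W]) / sqrt(Var[W]) = (9 - 18) / 7.1151 = -1.2649.
        Two-sided p = 2*Phi(z) = 0.205903.
Step 6: alpha = 0.05. fail to reject H0.

W+ = 9, W- = 27, W = min = 9, p = 0.205903, fail to reject H0.


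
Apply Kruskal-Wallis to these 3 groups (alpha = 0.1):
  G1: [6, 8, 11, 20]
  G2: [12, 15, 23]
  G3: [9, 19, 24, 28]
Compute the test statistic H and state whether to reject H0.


Step 1: Combine all N = 11 observations and assign midranks.
sorted (value, group, rank): (6,G1,1), (8,G1,2), (9,G3,3), (11,G1,4), (12,G2,5), (15,G2,6), (19,G3,7), (20,G1,8), (23,G2,9), (24,G3,10), (28,G3,11)
Step 2: Sum ranks within each group.
R_1 = 15 (n_1 = 4)
R_2 = 20 (n_2 = 3)
R_3 = 31 (n_3 = 4)
Step 3: H = 12/(N(N+1)) * sum(R_i^2/n_i) - 3(N+1)
     = 12/(11*12) * (15^2/4 + 20^2/3 + 31^2/4) - 3*12
     = 0.090909 * 429.833 - 36
     = 3.075758.
Step 4: No ties, so H is used without correction.
Step 5: Under H0, H ~ chi^2(2); p-value = 0.214836.
Step 6: alpha = 0.1. fail to reject H0.

H = 3.0758, df = 2, p = 0.214836, fail to reject H0.


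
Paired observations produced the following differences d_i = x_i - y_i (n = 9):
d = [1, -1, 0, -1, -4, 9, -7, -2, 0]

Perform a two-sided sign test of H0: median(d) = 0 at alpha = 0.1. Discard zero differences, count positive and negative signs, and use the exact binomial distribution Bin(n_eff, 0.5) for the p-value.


Step 1: Discard zero differences. Original n = 9; n_eff = number of nonzero differences = 7.
Nonzero differences (with sign): +1, -1, -1, -4, +9, -7, -2
Step 2: Count signs: positive = 2, negative = 5.
Step 3: Under H0: P(positive) = 0.5, so the number of positives S ~ Bin(7, 0.5).
Step 4: Two-sided exact p-value = sum of Bin(7,0.5) probabilities at or below the observed probability = 0.453125.
Step 5: alpha = 0.1. fail to reject H0.

n_eff = 7, pos = 2, neg = 5, p = 0.453125, fail to reject H0.


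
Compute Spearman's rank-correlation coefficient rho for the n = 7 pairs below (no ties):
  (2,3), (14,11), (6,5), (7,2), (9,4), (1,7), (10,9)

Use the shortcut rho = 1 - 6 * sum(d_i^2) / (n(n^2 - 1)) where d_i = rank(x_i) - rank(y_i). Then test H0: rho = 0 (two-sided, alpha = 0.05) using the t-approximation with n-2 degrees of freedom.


Step 1: Rank x and y separately (midranks; no ties here).
rank(x): 2->2, 14->7, 6->3, 7->4, 9->5, 1->1, 10->6
rank(y): 3->2, 11->7, 5->4, 2->1, 4->3, 7->5, 9->6
Step 2: d_i = R_x(i) - R_y(i); compute d_i^2.
  (2-2)^2=0, (7-7)^2=0, (3-4)^2=1, (4-1)^2=9, (5-3)^2=4, (1-5)^2=16, (6-6)^2=0
sum(d^2) = 30.
Step 3: rho = 1 - 6*30 / (7*(7^2 - 1)) = 1 - 180/336 = 0.464286.
Step 4: Under H0, t = rho * sqrt((n-2)/(1-rho^2)) = 1.1722 ~ t(5).
Step 5: Two-sided p-value from the t-distribution with 5 df = 0.293934.
Step 6: alpha = 0.05. fail to reject H0.

rho = 0.4643, p = 0.293934, fail to reject H0 at alpha = 0.05.


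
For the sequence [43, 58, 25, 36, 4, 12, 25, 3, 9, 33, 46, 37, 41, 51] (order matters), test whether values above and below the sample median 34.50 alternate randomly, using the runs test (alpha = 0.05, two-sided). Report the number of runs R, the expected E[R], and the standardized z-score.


Step 1: Compute median = 34.50; label A = above, B = below.
Labels in order: AABABBBBBBAAAA  (n_A = 7, n_B = 7)
Step 2: Count runs R = 5.
Step 3: Under H0 (random ordering), E[R] = 2*n_A*n_B/(n_A+n_B) + 1 = 2*7*7/14 + 1 = 8.0000.
        Var[R] = 2*n_A*n_B*(2*n_A*n_B - n_A - n_B) / ((n_A+n_B)^2 * (n_A+n_B-1)) = 8232/2548 = 3.2308.
        SD[R] = 1.7974.
Step 4: Continuity-corrected z = (R + 0.5 - E[R]) / SD[R] = (5 + 0.5 - 8.0000) / 1.7974 = -1.3909.
Step 5: Two-sided p-value via normal approximation = 2*(1 - Phi(|z|)) = 0.164264.
Step 6: alpha = 0.05. fail to reject H0.

R = 5, z = -1.3909, p = 0.164264, fail to reject H0.


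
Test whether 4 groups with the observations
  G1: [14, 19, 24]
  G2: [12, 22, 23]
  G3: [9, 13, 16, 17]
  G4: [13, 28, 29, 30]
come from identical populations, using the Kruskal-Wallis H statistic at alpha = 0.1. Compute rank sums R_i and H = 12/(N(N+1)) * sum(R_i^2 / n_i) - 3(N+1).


Step 1: Combine all N = 14 observations and assign midranks.
sorted (value, group, rank): (9,G3,1), (12,G2,2), (13,G3,3.5), (13,G4,3.5), (14,G1,5), (16,G3,6), (17,G3,7), (19,G1,8), (22,G2,9), (23,G2,10), (24,G1,11), (28,G4,12), (29,G4,13), (30,G4,14)
Step 2: Sum ranks within each group.
R_1 = 24 (n_1 = 3)
R_2 = 21 (n_2 = 3)
R_3 = 17.5 (n_3 = 4)
R_4 = 42.5 (n_4 = 4)
Step 3: H = 12/(N(N+1)) * sum(R_i^2/n_i) - 3(N+1)
     = 12/(14*15) * (24^2/3 + 21^2/3 + 17.5^2/4 + 42.5^2/4) - 3*15
     = 0.057143 * 867.125 - 45
     = 4.550000.
Step 4: Ties present; correction factor C = 1 - 6/(14^3 - 14) = 0.997802. Corrected H = 4.550000 / 0.997802 = 4.560022.
Step 5: Under H0, H ~ chi^2(3); p-value = 0.206999.
Step 6: alpha = 0.1. fail to reject H0.

H = 4.5600, df = 3, p = 0.206999, fail to reject H0.


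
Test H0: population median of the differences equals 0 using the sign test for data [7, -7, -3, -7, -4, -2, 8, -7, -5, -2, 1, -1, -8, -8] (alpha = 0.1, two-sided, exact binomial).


Step 1: Discard zero differences. Original n = 14; n_eff = number of nonzero differences = 14.
Nonzero differences (with sign): +7, -7, -3, -7, -4, -2, +8, -7, -5, -2, +1, -1, -8, -8
Step 2: Count signs: positive = 3, negative = 11.
Step 3: Under H0: P(positive) = 0.5, so the number of positives S ~ Bin(14, 0.5).
Step 4: Two-sided exact p-value = sum of Bin(14,0.5) probabilities at or below the observed probability = 0.057373.
Step 5: alpha = 0.1. reject H0.

n_eff = 14, pos = 3, neg = 11, p = 0.057373, reject H0.


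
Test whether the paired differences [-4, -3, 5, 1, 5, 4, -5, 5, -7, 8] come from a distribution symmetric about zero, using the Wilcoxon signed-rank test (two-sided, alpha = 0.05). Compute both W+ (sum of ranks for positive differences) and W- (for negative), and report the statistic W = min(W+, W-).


Step 1: Drop any zero differences (none here) and take |d_i|.
|d| = [4, 3, 5, 1, 5, 4, 5, 5, 7, 8]
Step 2: Midrank |d_i| (ties get averaged ranks).
ranks: |4|->3.5, |3|->2, |5|->6.5, |1|->1, |5|->6.5, |4|->3.5, |5|->6.5, |5|->6.5, |7|->9, |8|->10
Step 3: Attach original signs; sum ranks with positive sign and with negative sign.
W+ = 6.5 + 1 + 6.5 + 3.5 + 6.5 + 10 = 34
W- = 3.5 + 2 + 6.5 + 9 = 21
(Check: W+ + W- = 55 should equal n(n+1)/2 = 55.)
Step 4: Test statistic W = min(W+, W-) = 21.
Step 5: Ties in |d|, so use the tie-corrected normal approximation.
        E[W] = n(n+1)/4 = 10*11/4 = 27.5.
        Tie groups: |d|=4 (t=2), |d|=5 (t=4); sum(t^3 - t) = 66.
        Var[W] = n(n+1)(2n+1)/24 - sum(t^3-t)/48 = 2310/24 - 66/48 = 94.875.
        z = (W - E[W]) / sqrt(Var[W]) = (21 - 27.5) / 9.7404 = -0.6673.
        Two-sided p = 2*Phi(z) = 0.504564.
Step 6: alpha = 0.05. fail to reject H0.

W+ = 34, W- = 21, W = min = 21, p = 0.504564, fail to reject H0.


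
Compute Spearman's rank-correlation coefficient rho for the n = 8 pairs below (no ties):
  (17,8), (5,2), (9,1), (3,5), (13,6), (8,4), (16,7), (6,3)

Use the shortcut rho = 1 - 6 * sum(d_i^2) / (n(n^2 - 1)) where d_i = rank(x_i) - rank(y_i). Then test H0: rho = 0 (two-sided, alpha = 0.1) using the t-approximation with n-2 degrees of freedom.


Step 1: Rank x and y separately (midranks; no ties here).
rank(x): 17->8, 5->2, 9->5, 3->1, 13->6, 8->4, 16->7, 6->3
rank(y): 8->8, 2->2, 1->1, 5->5, 6->6, 4->4, 7->7, 3->3
Step 2: d_i = R_x(i) - R_y(i); compute d_i^2.
  (8-8)^2=0, (2-2)^2=0, (5-1)^2=16, (1-5)^2=16, (6-6)^2=0, (4-4)^2=0, (7-7)^2=0, (3-3)^2=0
sum(d^2) = 32.
Step 3: rho = 1 - 6*32 / (8*(8^2 - 1)) = 1 - 192/504 = 0.619048.
Step 4: Under H0, t = rho * sqrt((n-2)/(1-rho^2)) = 1.9308 ~ t(6).
Step 5: Two-sided p-value from the t-distribution with 6 df = 0.101733.
Step 6: alpha = 0.1. fail to reject H0.

rho = 0.6190, p = 0.101733, fail to reject H0 at alpha = 0.1.


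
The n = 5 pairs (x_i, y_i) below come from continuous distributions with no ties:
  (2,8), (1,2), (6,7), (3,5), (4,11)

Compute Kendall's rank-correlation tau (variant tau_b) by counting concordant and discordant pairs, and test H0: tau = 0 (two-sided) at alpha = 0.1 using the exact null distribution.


Step 1: Enumerate the 10 unordered pairs (i,j) with i<j and classify each by sign(x_j-x_i) * sign(y_j-y_i).
  (1,2):dx=-1,dy=-6->C; (1,3):dx=+4,dy=-1->D; (1,4):dx=+1,dy=-3->D; (1,5):dx=+2,dy=+3->C
  (2,3):dx=+5,dy=+5->C; (2,4):dx=+2,dy=+3->C; (2,5):dx=+3,dy=+9->C; (3,4):dx=-3,dy=-2->C
  (3,5):dx=-2,dy=+4->D; (4,5):dx=+1,dy=+6->C
Step 2: C = 7, D = 3, total pairs = 10.
Step 3: tau = (C - D)/(n(n-1)/2) = (7 - 3)/10 = 0.400000.
Step 4: Exact two-sided p-value (enumerate n! = 120 permutations of y under H0): p = 0.483333.
Step 5: alpha = 0.1. fail to reject H0.

tau_b = 0.4000 (C=7, D=3), p = 0.483333, fail to reject H0.


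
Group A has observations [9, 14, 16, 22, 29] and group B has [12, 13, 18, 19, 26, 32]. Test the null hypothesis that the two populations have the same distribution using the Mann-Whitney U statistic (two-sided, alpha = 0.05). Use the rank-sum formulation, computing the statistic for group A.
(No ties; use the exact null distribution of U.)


Step 1: Combine and sort all 11 observations; assign midranks.
sorted (value, group): (9,X), (12,Y), (13,Y), (14,X), (16,X), (18,Y), (19,Y), (22,X), (26,Y), (29,X), (32,Y)
ranks: 9->1, 12->2, 13->3, 14->4, 16->5, 18->6, 19->7, 22->8, 26->9, 29->10, 32->11
Step 2: Rank sum for X: R1 = 1 + 4 + 5 + 8 + 10 = 28.
Step 3: U_X = R1 - n1(n1+1)/2 = 28 - 5*6/2 = 28 - 15 = 13.
       U_Y = n1*n2 - U_X = 30 - 13 = 17.
Step 4: No ties, so the exact null distribution of U (based on enumerating the C(11,5) = 462 equally likely rank assignments) gives the two-sided p-value.
Step 5: p-value = 0.792208; compare to alpha = 0.05. fail to reject H0.

U_X = 13, p = 0.792208, fail to reject H0 at alpha = 0.05.


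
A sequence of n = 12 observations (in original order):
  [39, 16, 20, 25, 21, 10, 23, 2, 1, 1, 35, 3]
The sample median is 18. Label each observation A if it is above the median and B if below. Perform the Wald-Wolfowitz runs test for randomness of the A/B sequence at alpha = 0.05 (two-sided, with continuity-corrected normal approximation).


Step 1: Compute median = 18; label A = above, B = below.
Labels in order: ABAAABABBBAB  (n_A = 6, n_B = 6)
Step 2: Count runs R = 8.
Step 3: Under H0 (random ordering), E[R] = 2*n_A*n_B/(n_A+n_B) + 1 = 2*6*6/12 + 1 = 7.0000.
        Var[R] = 2*n_A*n_B*(2*n_A*n_B - n_A - n_B) / ((n_A+n_B)^2 * (n_A+n_B-1)) = 4320/1584 = 2.7273.
        SD[R] = 1.6514.
Step 4: Continuity-corrected z = (R - 0.5 - E[R]) / SD[R] = (8 - 0.5 - 7.0000) / 1.6514 = 0.3028.
Step 5: Two-sided p-value via normal approximation = 2*(1 - Phi(|z|)) = 0.762069.
Step 6: alpha = 0.05. fail to reject H0.

R = 8, z = 0.3028, p = 0.762069, fail to reject H0.


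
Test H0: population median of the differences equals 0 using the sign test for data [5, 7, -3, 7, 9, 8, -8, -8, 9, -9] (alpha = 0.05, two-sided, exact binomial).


Step 1: Discard zero differences. Original n = 10; n_eff = number of nonzero differences = 10.
Nonzero differences (with sign): +5, +7, -3, +7, +9, +8, -8, -8, +9, -9
Step 2: Count signs: positive = 6, negative = 4.
Step 3: Under H0: P(positive) = 0.5, so the number of positives S ~ Bin(10, 0.5).
Step 4: Two-sided exact p-value = sum of Bin(10,0.5) probabilities at or below the observed probability = 0.753906.
Step 5: alpha = 0.05. fail to reject H0.

n_eff = 10, pos = 6, neg = 4, p = 0.753906, fail to reject H0.


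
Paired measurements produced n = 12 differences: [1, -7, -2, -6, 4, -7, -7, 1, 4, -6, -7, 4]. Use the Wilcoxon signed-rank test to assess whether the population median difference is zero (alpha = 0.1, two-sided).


Step 1: Drop any zero differences (none here) and take |d_i|.
|d| = [1, 7, 2, 6, 4, 7, 7, 1, 4, 6, 7, 4]
Step 2: Midrank |d_i| (ties get averaged ranks).
ranks: |1|->1.5, |7|->10.5, |2|->3, |6|->7.5, |4|->5, |7|->10.5, |7|->10.5, |1|->1.5, |4|->5, |6|->7.5, |7|->10.5, |4|->5
Step 3: Attach original signs; sum ranks with positive sign and with negative sign.
W+ = 1.5 + 5 + 1.5 + 5 + 5 = 18
W- = 10.5 + 3 + 7.5 + 10.5 + 10.5 + 7.5 + 10.5 = 60
(Check: W+ + W- = 78 should equal n(n+1)/2 = 78.)
Step 4: Test statistic W = min(W+, W-) = 18.
Step 5: Ties in |d|, so use the tie-corrected normal approximation.
        E[W] = n(n+1)/4 = 12*13/4 = 39.
        Tie groups: |d|=1 (t=2), |d|=4 (t=3), |d|=6 (t=2), |d|=7 (t=4); sum(t^3 - t) = 96.
        Var[W] = n(n+1)(2n+1)/24 - sum(t^3-t)/48 = 3900/24 - 96/48 = 160.5.
        z = (W - E[W]) / sqrt(Var[W]) = (18 - 39) / 12.6689 = -1.6576.
        Two-sided p = 2*Phi(z) = 0.097397.
Step 6: alpha = 0.1. reject H0.

W+ = 18, W- = 60, W = min = 18, p = 0.097397, reject H0.


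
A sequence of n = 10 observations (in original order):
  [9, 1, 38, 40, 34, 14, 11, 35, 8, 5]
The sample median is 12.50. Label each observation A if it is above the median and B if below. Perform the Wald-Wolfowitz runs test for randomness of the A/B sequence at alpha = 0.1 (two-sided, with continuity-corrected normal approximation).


Step 1: Compute median = 12.50; label A = above, B = below.
Labels in order: BBAAAABABB  (n_A = 5, n_B = 5)
Step 2: Count runs R = 5.
Step 3: Under H0 (random ordering), E[R] = 2*n_A*n_B/(n_A+n_B) + 1 = 2*5*5/10 + 1 = 6.0000.
        Var[R] = 2*n_A*n_B*(2*n_A*n_B - n_A - n_B) / ((n_A+n_B)^2 * (n_A+n_B-1)) = 2000/900 = 2.2222.
        SD[R] = 1.4907.
Step 4: Continuity-corrected z = (R + 0.5 - E[R]) / SD[R] = (5 + 0.5 - 6.0000) / 1.4907 = -0.3354.
Step 5: Two-sided p-value via normal approximation = 2*(1 - Phi(|z|)) = 0.737316.
Step 6: alpha = 0.1. fail to reject H0.

R = 5, z = -0.3354, p = 0.737316, fail to reject H0.


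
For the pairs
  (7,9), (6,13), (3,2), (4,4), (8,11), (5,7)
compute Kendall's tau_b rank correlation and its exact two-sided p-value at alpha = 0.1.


Step 1: Enumerate the 15 unordered pairs (i,j) with i<j and classify each by sign(x_j-x_i) * sign(y_j-y_i).
  (1,2):dx=-1,dy=+4->D; (1,3):dx=-4,dy=-7->C; (1,4):dx=-3,dy=-5->C; (1,5):dx=+1,dy=+2->C
  (1,6):dx=-2,dy=-2->C; (2,3):dx=-3,dy=-11->C; (2,4):dx=-2,dy=-9->C; (2,5):dx=+2,dy=-2->D
  (2,6):dx=-1,dy=-6->C; (3,4):dx=+1,dy=+2->C; (3,5):dx=+5,dy=+9->C; (3,6):dx=+2,dy=+5->C
  (4,5):dx=+4,dy=+7->C; (4,6):dx=+1,dy=+3->C; (5,6):dx=-3,dy=-4->C
Step 2: C = 13, D = 2, total pairs = 15.
Step 3: tau = (C - D)/(n(n-1)/2) = (13 - 2)/15 = 0.733333.
Step 4: Exact two-sided p-value (enumerate n! = 720 permutations of y under H0): p = 0.055556.
Step 5: alpha = 0.1. reject H0.

tau_b = 0.7333 (C=13, D=2), p = 0.055556, reject H0.


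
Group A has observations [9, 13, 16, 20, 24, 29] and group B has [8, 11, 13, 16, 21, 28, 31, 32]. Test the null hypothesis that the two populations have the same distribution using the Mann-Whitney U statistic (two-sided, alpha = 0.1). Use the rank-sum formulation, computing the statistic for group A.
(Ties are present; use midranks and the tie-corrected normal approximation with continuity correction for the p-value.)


Step 1: Combine and sort all 14 observations; assign midranks.
sorted (value, group): (8,Y), (9,X), (11,Y), (13,X), (13,Y), (16,X), (16,Y), (20,X), (21,Y), (24,X), (28,Y), (29,X), (31,Y), (32,Y)
ranks: 8->1, 9->2, 11->3, 13->4.5, 13->4.5, 16->6.5, 16->6.5, 20->8, 21->9, 24->10, 28->11, 29->12, 31->13, 32->14
Step 2: Rank sum for X: R1 = 2 + 4.5 + 6.5 + 8 + 10 + 12 = 43.
Step 3: U_X = R1 - n1(n1+1)/2 = 43 - 6*7/2 = 43 - 21 = 22.
       U_Y = n1*n2 - U_X = 48 - 22 = 26.
Step 4: Ties are present, so use the tie-corrected normal approximation (with continuity correction) for the p-value.
Step 5: p-value = 0.846116; compare to alpha = 0.1. fail to reject H0.

U_X = 22, p = 0.846116, fail to reject H0 at alpha = 0.1.


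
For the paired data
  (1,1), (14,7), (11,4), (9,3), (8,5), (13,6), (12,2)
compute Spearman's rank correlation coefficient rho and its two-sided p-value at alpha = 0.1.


Step 1: Rank x and y separately (midranks; no ties here).
rank(x): 1->1, 14->7, 11->4, 9->3, 8->2, 13->6, 12->5
rank(y): 1->1, 7->7, 4->4, 3->3, 5->5, 6->6, 2->2
Step 2: d_i = R_x(i) - R_y(i); compute d_i^2.
  (1-1)^2=0, (7-7)^2=0, (4-4)^2=0, (3-3)^2=0, (2-5)^2=9, (6-6)^2=0, (5-2)^2=9
sum(d^2) = 18.
Step 3: rho = 1 - 6*18 / (7*(7^2 - 1)) = 1 - 108/336 = 0.678571.
Step 4: Under H0, t = rho * sqrt((n-2)/(1-rho^2)) = 2.0657 ~ t(5).
Step 5: Two-sided p-value from the t-distribution with 5 df = 0.093750.
Step 6: alpha = 0.1. reject H0.

rho = 0.6786, p = 0.093750, reject H0 at alpha = 0.1.


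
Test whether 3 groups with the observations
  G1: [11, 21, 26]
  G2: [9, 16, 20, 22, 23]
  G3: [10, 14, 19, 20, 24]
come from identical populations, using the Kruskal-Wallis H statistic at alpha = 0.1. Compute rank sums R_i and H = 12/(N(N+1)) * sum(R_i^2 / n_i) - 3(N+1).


Step 1: Combine all N = 13 observations and assign midranks.
sorted (value, group, rank): (9,G2,1), (10,G3,2), (11,G1,3), (14,G3,4), (16,G2,5), (19,G3,6), (20,G2,7.5), (20,G3,7.5), (21,G1,9), (22,G2,10), (23,G2,11), (24,G3,12), (26,G1,13)
Step 2: Sum ranks within each group.
R_1 = 25 (n_1 = 3)
R_2 = 34.5 (n_2 = 5)
R_3 = 31.5 (n_3 = 5)
Step 3: H = 12/(N(N+1)) * sum(R_i^2/n_i) - 3(N+1)
     = 12/(13*14) * (25^2/3 + 34.5^2/5 + 31.5^2/5) - 3*14
     = 0.065934 * 644.833 - 42
     = 0.516484.
Step 4: Ties present; correction factor C = 1 - 6/(13^3 - 13) = 0.997253. Corrected H = 0.516484 / 0.997253 = 0.517906.
Step 5: Under H0, H ~ chi^2(2); p-value = 0.771859.
Step 6: alpha = 0.1. fail to reject H0.

H = 0.5179, df = 2, p = 0.771859, fail to reject H0.


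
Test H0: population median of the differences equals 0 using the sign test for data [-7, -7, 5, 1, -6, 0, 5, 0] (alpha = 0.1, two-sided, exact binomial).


Step 1: Discard zero differences. Original n = 8; n_eff = number of nonzero differences = 6.
Nonzero differences (with sign): -7, -7, +5, +1, -6, +5
Step 2: Count signs: positive = 3, negative = 3.
Step 3: Under H0: P(positive) = 0.5, so the number of positives S ~ Bin(6, 0.5).
Step 4: Two-sided exact p-value = sum of Bin(6,0.5) probabilities at or below the observed probability = 1.000000.
Step 5: alpha = 0.1. fail to reject H0.

n_eff = 6, pos = 3, neg = 3, p = 1.000000, fail to reject H0.


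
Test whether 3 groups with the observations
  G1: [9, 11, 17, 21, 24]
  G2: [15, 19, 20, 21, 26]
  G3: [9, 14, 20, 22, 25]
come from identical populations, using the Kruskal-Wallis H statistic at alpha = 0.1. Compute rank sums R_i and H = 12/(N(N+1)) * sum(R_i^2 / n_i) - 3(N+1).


Step 1: Combine all N = 15 observations and assign midranks.
sorted (value, group, rank): (9,G1,1.5), (9,G3,1.5), (11,G1,3), (14,G3,4), (15,G2,5), (17,G1,6), (19,G2,7), (20,G2,8.5), (20,G3,8.5), (21,G1,10.5), (21,G2,10.5), (22,G3,12), (24,G1,13), (25,G3,14), (26,G2,15)
Step 2: Sum ranks within each group.
R_1 = 34 (n_1 = 5)
R_2 = 46 (n_2 = 5)
R_3 = 40 (n_3 = 5)
Step 3: H = 12/(N(N+1)) * sum(R_i^2/n_i) - 3(N+1)
     = 12/(15*16) * (34^2/5 + 46^2/5 + 40^2/5) - 3*16
     = 0.050000 * 974.4 - 48
     = 0.720000.
Step 4: Ties present; correction factor C = 1 - 18/(15^3 - 15) = 0.994643. Corrected H = 0.720000 / 0.994643 = 0.723878.
Step 5: Under H0, H ~ chi^2(2); p-value = 0.696325.
Step 6: alpha = 0.1. fail to reject H0.

H = 0.7239, df = 2, p = 0.696325, fail to reject H0.


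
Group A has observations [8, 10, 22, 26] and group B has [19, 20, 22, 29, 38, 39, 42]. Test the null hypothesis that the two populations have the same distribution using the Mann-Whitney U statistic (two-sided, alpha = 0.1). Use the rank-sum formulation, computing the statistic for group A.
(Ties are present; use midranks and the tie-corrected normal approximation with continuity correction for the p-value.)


Step 1: Combine and sort all 11 observations; assign midranks.
sorted (value, group): (8,X), (10,X), (19,Y), (20,Y), (22,X), (22,Y), (26,X), (29,Y), (38,Y), (39,Y), (42,Y)
ranks: 8->1, 10->2, 19->3, 20->4, 22->5.5, 22->5.5, 26->7, 29->8, 38->9, 39->10, 42->11
Step 2: Rank sum for X: R1 = 1 + 2 + 5.5 + 7 = 15.5.
Step 3: U_X = R1 - n1(n1+1)/2 = 15.5 - 4*5/2 = 15.5 - 10 = 5.5.
       U_Y = n1*n2 - U_X = 28 - 5.5 = 22.5.
Step 4: Ties are present, so use the tie-corrected normal approximation (with continuity correction) for the p-value.
Step 5: p-value = 0.129695; compare to alpha = 0.1. fail to reject H0.

U_X = 5.5, p = 0.129695, fail to reject H0 at alpha = 0.1.


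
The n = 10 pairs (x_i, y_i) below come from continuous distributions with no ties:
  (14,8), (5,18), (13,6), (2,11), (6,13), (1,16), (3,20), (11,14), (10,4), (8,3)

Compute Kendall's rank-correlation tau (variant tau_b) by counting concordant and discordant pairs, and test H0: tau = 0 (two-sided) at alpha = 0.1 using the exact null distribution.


Step 1: Enumerate the 45 unordered pairs (i,j) with i<j and classify each by sign(x_j-x_i) * sign(y_j-y_i).
  (1,2):dx=-9,dy=+10->D; (1,3):dx=-1,dy=-2->C; (1,4):dx=-12,dy=+3->D; (1,5):dx=-8,dy=+5->D
  (1,6):dx=-13,dy=+8->D; (1,7):dx=-11,dy=+12->D; (1,8):dx=-3,dy=+6->D; (1,9):dx=-4,dy=-4->C
  (1,10):dx=-6,dy=-5->C; (2,3):dx=+8,dy=-12->D; (2,4):dx=-3,dy=-7->C; (2,5):dx=+1,dy=-5->D
  (2,6):dx=-4,dy=-2->C; (2,7):dx=-2,dy=+2->D; (2,8):dx=+6,dy=-4->D; (2,9):dx=+5,dy=-14->D
  (2,10):dx=+3,dy=-15->D; (3,4):dx=-11,dy=+5->D; (3,5):dx=-7,dy=+7->D; (3,6):dx=-12,dy=+10->D
  (3,7):dx=-10,dy=+14->D; (3,8):dx=-2,dy=+8->D; (3,9):dx=-3,dy=-2->C; (3,10):dx=-5,dy=-3->C
  (4,5):dx=+4,dy=+2->C; (4,6):dx=-1,dy=+5->D; (4,7):dx=+1,dy=+9->C; (4,8):dx=+9,dy=+3->C
  (4,9):dx=+8,dy=-7->D; (4,10):dx=+6,dy=-8->D; (5,6):dx=-5,dy=+3->D; (5,7):dx=-3,dy=+7->D
  (5,8):dx=+5,dy=+1->C; (5,9):dx=+4,dy=-9->D; (5,10):dx=+2,dy=-10->D; (6,7):dx=+2,dy=+4->C
  (6,8):dx=+10,dy=-2->D; (6,9):dx=+9,dy=-12->D; (6,10):dx=+7,dy=-13->D; (7,8):dx=+8,dy=-6->D
  (7,9):dx=+7,dy=-16->D; (7,10):dx=+5,dy=-17->D; (8,9):dx=-1,dy=-10->C; (8,10):dx=-3,dy=-11->C
  (9,10):dx=-2,dy=-1->C
Step 2: C = 15, D = 30, total pairs = 45.
Step 3: tau = (C - D)/(n(n-1)/2) = (15 - 30)/45 = -0.333333.
Step 4: Exact two-sided p-value (enumerate n! = 3628800 permutations of y under H0): p = 0.216373.
Step 5: alpha = 0.1. fail to reject H0.

tau_b = -0.3333 (C=15, D=30), p = 0.216373, fail to reject H0.


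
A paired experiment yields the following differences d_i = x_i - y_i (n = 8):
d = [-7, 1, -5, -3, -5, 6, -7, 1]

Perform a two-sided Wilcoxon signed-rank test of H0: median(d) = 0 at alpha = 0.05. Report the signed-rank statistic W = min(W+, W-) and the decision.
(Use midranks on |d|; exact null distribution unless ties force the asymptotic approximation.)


Step 1: Drop any zero differences (none here) and take |d_i|.
|d| = [7, 1, 5, 3, 5, 6, 7, 1]
Step 2: Midrank |d_i| (ties get averaged ranks).
ranks: |7|->7.5, |1|->1.5, |5|->4.5, |3|->3, |5|->4.5, |6|->6, |7|->7.5, |1|->1.5
Step 3: Attach original signs; sum ranks with positive sign and with negative sign.
W+ = 1.5 + 6 + 1.5 = 9
W- = 7.5 + 4.5 + 3 + 4.5 + 7.5 = 27
(Check: W+ + W- = 36 should equal n(n+1)/2 = 36.)
Step 4: Test statistic W = min(W+, W-) = 9.
Step 5: Ties in |d|, so use the tie-corrected normal approximation.
        E[W] = n(n+1)/4 = 8*9/4 = 18.
        Tie groups: |d|=1 (t=2), |d|=5 (t=2), |d|=7 (t=2); sum(t^3 - t) = 18.
        Var[W] = n(n+1)(2n+1)/24 - sum(t^3-t)/48 = 1224/24 - 18/48 = 50.625.
        z = (W - E[W]) / sqrt(Var[W]) = (9 - 18) / 7.1151 = -1.2649.
        Two-sided p = 2*Phi(z) = 0.205903.
Step 6: alpha = 0.05. fail to reject H0.

W+ = 9, W- = 27, W = min = 9, p = 0.205903, fail to reject H0.


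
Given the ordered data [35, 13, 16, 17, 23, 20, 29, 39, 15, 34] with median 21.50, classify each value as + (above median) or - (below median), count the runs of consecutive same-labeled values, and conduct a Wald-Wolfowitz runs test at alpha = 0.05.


Step 1: Compute median = 21.50; label A = above, B = below.
Labels in order: ABBBABAABA  (n_A = 5, n_B = 5)
Step 2: Count runs R = 7.
Step 3: Under H0 (random ordering), E[R] = 2*n_A*n_B/(n_A+n_B) + 1 = 2*5*5/10 + 1 = 6.0000.
        Var[R] = 2*n_A*n_B*(2*n_A*n_B - n_A - n_B) / ((n_A+n_B)^2 * (n_A+n_B-1)) = 2000/900 = 2.2222.
        SD[R] = 1.4907.
Step 4: Continuity-corrected z = (R - 0.5 - E[R]) / SD[R] = (7 - 0.5 - 6.0000) / 1.4907 = 0.3354.
Step 5: Two-sided p-value via normal approximation = 2*(1 - Phi(|z|)) = 0.737316.
Step 6: alpha = 0.05. fail to reject H0.

R = 7, z = 0.3354, p = 0.737316, fail to reject H0.


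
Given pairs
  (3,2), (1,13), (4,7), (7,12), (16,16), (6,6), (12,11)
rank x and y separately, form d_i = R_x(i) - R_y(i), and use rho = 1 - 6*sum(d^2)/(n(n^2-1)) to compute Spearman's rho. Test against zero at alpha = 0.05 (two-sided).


Step 1: Rank x and y separately (midranks; no ties here).
rank(x): 3->2, 1->1, 4->3, 7->5, 16->7, 6->4, 12->6
rank(y): 2->1, 13->6, 7->3, 12->5, 16->7, 6->2, 11->4
Step 2: d_i = R_x(i) - R_y(i); compute d_i^2.
  (2-1)^2=1, (1-6)^2=25, (3-3)^2=0, (5-5)^2=0, (7-7)^2=0, (4-2)^2=4, (6-4)^2=4
sum(d^2) = 34.
Step 3: rho = 1 - 6*34 / (7*(7^2 - 1)) = 1 - 204/336 = 0.392857.
Step 4: Under H0, t = rho * sqrt((n-2)/(1-rho^2)) = 0.9553 ~ t(5).
Step 5: Two-sided p-value from the t-distribution with 5 df = 0.383317.
Step 6: alpha = 0.05. fail to reject H0.

rho = 0.3929, p = 0.383317, fail to reject H0 at alpha = 0.05.


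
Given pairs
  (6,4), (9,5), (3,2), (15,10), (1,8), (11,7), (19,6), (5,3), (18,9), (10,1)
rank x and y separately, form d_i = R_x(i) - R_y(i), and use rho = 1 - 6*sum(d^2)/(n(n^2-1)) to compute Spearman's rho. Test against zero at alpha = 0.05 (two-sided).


Step 1: Rank x and y separately (midranks; no ties here).
rank(x): 6->4, 9->5, 3->2, 15->8, 1->1, 11->7, 19->10, 5->3, 18->9, 10->6
rank(y): 4->4, 5->5, 2->2, 10->10, 8->8, 7->7, 6->6, 3->3, 9->9, 1->1
Step 2: d_i = R_x(i) - R_y(i); compute d_i^2.
  (4-4)^2=0, (5-5)^2=0, (2-2)^2=0, (8-10)^2=4, (1-8)^2=49, (7-7)^2=0, (10-6)^2=16, (3-3)^2=0, (9-9)^2=0, (6-1)^2=25
sum(d^2) = 94.
Step 3: rho = 1 - 6*94 / (10*(10^2 - 1)) = 1 - 564/990 = 0.430303.
Step 4: Under H0, t = rho * sqrt((n-2)/(1-rho^2)) = 1.3483 ~ t(8).
Step 5: Two-sided p-value from the t-distribution with 8 df = 0.214492.
Step 6: alpha = 0.05. fail to reject H0.

rho = 0.4303, p = 0.214492, fail to reject H0 at alpha = 0.05.


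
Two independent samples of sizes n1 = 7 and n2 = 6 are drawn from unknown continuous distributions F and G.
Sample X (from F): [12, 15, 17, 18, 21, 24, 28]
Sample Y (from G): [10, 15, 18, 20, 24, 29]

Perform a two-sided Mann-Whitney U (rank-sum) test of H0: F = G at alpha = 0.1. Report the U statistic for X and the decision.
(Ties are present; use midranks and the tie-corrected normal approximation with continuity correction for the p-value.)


Step 1: Combine and sort all 13 observations; assign midranks.
sorted (value, group): (10,Y), (12,X), (15,X), (15,Y), (17,X), (18,X), (18,Y), (20,Y), (21,X), (24,X), (24,Y), (28,X), (29,Y)
ranks: 10->1, 12->2, 15->3.5, 15->3.5, 17->5, 18->6.5, 18->6.5, 20->8, 21->9, 24->10.5, 24->10.5, 28->12, 29->13
Step 2: Rank sum for X: R1 = 2 + 3.5 + 5 + 6.5 + 9 + 10.5 + 12 = 48.5.
Step 3: U_X = R1 - n1(n1+1)/2 = 48.5 - 7*8/2 = 48.5 - 28 = 20.5.
       U_Y = n1*n2 - U_X = 42 - 20.5 = 21.5.
Step 4: Ties are present, so use the tie-corrected normal approximation (with continuity correction) for the p-value.
Step 5: p-value = 1.000000; compare to alpha = 0.1. fail to reject H0.

U_X = 20.5, p = 1.000000, fail to reject H0 at alpha = 0.1.


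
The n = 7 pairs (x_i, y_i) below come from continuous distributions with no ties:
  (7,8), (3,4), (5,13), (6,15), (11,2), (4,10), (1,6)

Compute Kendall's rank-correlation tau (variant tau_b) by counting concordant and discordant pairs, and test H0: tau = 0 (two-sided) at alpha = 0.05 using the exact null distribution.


Step 1: Enumerate the 21 unordered pairs (i,j) with i<j and classify each by sign(x_j-x_i) * sign(y_j-y_i).
  (1,2):dx=-4,dy=-4->C; (1,3):dx=-2,dy=+5->D; (1,4):dx=-1,dy=+7->D; (1,5):dx=+4,dy=-6->D
  (1,6):dx=-3,dy=+2->D; (1,7):dx=-6,dy=-2->C; (2,3):dx=+2,dy=+9->C; (2,4):dx=+3,dy=+11->C
  (2,5):dx=+8,dy=-2->D; (2,6):dx=+1,dy=+6->C; (2,7):dx=-2,dy=+2->D; (3,4):dx=+1,dy=+2->C
  (3,5):dx=+6,dy=-11->D; (3,6):dx=-1,dy=-3->C; (3,7):dx=-4,dy=-7->C; (4,5):dx=+5,dy=-13->D
  (4,6):dx=-2,dy=-5->C; (4,7):dx=-5,dy=-9->C; (5,6):dx=-7,dy=+8->D; (5,7):dx=-10,dy=+4->D
  (6,7):dx=-3,dy=-4->C
Step 2: C = 11, D = 10, total pairs = 21.
Step 3: tau = (C - D)/(n(n-1)/2) = (11 - 10)/21 = 0.047619.
Step 4: Exact two-sided p-value (enumerate n! = 5040 permutations of y under H0): p = 1.000000.
Step 5: alpha = 0.05. fail to reject H0.

tau_b = 0.0476 (C=11, D=10), p = 1.000000, fail to reject H0.
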